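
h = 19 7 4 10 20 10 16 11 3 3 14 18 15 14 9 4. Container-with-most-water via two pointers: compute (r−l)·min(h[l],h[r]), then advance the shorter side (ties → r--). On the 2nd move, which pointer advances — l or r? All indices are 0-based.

r

[0,15] min(19,4)*15=60 best=60 * → r--
[0,14] min(19,9)*14=126 best=126 * → r--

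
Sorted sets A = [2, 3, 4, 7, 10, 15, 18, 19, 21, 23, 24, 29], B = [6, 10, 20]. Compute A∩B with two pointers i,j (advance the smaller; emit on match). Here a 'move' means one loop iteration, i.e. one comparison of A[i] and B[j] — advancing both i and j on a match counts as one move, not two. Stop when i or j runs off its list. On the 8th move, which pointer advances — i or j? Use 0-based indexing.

i

[i=0,j=0] 2<6 → i++
[i=1,j=0] 3<6 → i++
[i=2,j=0] 4<6 → i++
[i=3,j=0] 7>6 → j++
[i=3,j=1] 7<10 → i++
[i=4,j=1] 10==10 emit → i++,j++
[i=5,j=2] 15<20 → i++
[i=6,j=2] 18<20 → i++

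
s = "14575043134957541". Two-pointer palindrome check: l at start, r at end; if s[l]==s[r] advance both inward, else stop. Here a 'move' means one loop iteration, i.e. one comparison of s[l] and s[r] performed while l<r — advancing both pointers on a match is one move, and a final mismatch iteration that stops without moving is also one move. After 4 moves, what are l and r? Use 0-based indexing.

[0,16] '1'=='1' → l++,r--
[1,15] '4'=='4' → l++,r--
[2,14] '5'=='5' → l++,r--
[3,13] '7'=='7' → l++,r--

l=4, r=12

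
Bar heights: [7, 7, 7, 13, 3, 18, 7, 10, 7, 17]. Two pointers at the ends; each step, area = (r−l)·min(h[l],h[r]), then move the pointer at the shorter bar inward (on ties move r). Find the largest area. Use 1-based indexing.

max area = 78

l=1 r=10: min(7,17)*9=63 best=63 *, l++
l=2 r=10: min(7,17)*8=56 best=63, l++
l=3 r=10: min(7,17)*7=49 best=63, l++
l=4 r=10: min(13,17)*6=78 best=78 *, l++
l=5 r=10: min(3,17)*5=15 best=78, l++
l=6 r=10: min(18,17)*4=68 best=78, r--
l=6 r=9: min(18,7)*3=21 best=78, r--
l=6 r=8: min(18,10)*2=20 best=78, r--
l=6 r=7: min(18,7)*1=7 best=78, r--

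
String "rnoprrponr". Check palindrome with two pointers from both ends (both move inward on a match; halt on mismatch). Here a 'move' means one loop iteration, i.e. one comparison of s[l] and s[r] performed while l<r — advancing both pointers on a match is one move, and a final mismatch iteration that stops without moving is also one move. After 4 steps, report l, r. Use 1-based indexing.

l=1 r=10: 'r'=='r', l++,r--
l=2 r=9: 'n'=='n', l++,r--
l=3 r=8: 'o'=='o', l++,r--
l=4 r=7: 'p'=='p', l++,r--

l=5, r=6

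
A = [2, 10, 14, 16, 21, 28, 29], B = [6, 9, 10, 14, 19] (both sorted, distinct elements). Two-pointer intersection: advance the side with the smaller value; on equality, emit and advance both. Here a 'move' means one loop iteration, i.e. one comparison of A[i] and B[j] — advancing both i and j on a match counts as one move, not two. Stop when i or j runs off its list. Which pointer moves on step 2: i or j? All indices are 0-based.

j

[i=0,j=0] 2<6 → i++
[i=1,j=0] 10>6 → j++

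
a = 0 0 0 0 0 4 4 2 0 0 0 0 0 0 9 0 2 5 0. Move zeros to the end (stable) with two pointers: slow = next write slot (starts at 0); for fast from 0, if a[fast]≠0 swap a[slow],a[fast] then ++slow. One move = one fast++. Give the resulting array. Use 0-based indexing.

[4, 4, 2, 9, 2, 5, 0, 0, 0, 0, 0, 0, 0, 0, 0, 0, 0, 0, 0]

slow=0 fast=0: a[fast]=0, fast++
slow=0 fast=1: a[fast]=0, fast++
slow=0 fast=2: a[fast]=0, fast++
slow=0 fast=3: a[fast]=0, fast++
slow=0 fast=4: a[fast]=0, fast++
slow=0 fast=5: a[fast]=4≠0 swap→a[0]=4, slow++,fast++
slow=1 fast=6: a[fast]=4≠0 swap→a[1]=4, slow++,fast++
slow=2 fast=7: a[fast]=2≠0 swap→a[2]=2, slow++,fast++
slow=3 fast=8: a[fast]=0, fast++
slow=3 fast=9: a[fast]=0, fast++
slow=3 fast=10: a[fast]=0, fast++
slow=3 fast=11: a[fast]=0, fast++
slow=3 fast=12: a[fast]=0, fast++
slow=3 fast=13: a[fast]=0, fast++
slow=3 fast=14: a[fast]=9≠0 swap→a[3]=9, slow++,fast++
slow=4 fast=15: a[fast]=0, fast++
slow=4 fast=16: a[fast]=2≠0 swap→a[4]=2, slow++,fast++
slow=5 fast=17: a[fast]=5≠0 swap→a[5]=5, slow++,fast++
slow=6 fast=18: a[fast]=0, fast++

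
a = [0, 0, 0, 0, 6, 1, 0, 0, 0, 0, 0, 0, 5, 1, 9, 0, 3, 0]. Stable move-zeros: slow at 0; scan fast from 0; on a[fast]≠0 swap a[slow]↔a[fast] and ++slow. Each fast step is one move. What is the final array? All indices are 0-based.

[6, 1, 5, 1, 9, 3, 0, 0, 0, 0, 0, 0, 0, 0, 0, 0, 0, 0]

(s=0,f=0) a[fast]=0 → fast++
(s=0,f=1) a[fast]=0 → fast++
(s=0,f=2) a[fast]=0 → fast++
(s=0,f=3) a[fast]=0 → fast++
(s=0,f=4) a[fast]=6≠0 swap→a[0]=6 → slow++,fast++
(s=1,f=5) a[fast]=1≠0 swap→a[1]=1 → slow++,fast++
(s=2,f=6) a[fast]=0 → fast++
(s=2,f=7) a[fast]=0 → fast++
(s=2,f=8) a[fast]=0 → fast++
(s=2,f=9) a[fast]=0 → fast++
(s=2,f=10) a[fast]=0 → fast++
(s=2,f=11) a[fast]=0 → fast++
(s=2,f=12) a[fast]=5≠0 swap→a[2]=5 → slow++,fast++
(s=3,f=13) a[fast]=1≠0 swap→a[3]=1 → slow++,fast++
(s=4,f=14) a[fast]=9≠0 swap→a[4]=9 → slow++,fast++
(s=5,f=15) a[fast]=0 → fast++
(s=5,f=16) a[fast]=3≠0 swap→a[5]=3 → slow++,fast++
(s=6,f=17) a[fast]=0 → fast++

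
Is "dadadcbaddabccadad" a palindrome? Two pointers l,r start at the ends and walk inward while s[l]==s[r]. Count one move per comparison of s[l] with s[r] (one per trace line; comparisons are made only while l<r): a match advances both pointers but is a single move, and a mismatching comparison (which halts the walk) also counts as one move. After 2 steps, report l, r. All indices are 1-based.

[1,18] 'd'=='d' → l++,r--
[2,17] 'a'=='a' → l++,r--

l=3, r=16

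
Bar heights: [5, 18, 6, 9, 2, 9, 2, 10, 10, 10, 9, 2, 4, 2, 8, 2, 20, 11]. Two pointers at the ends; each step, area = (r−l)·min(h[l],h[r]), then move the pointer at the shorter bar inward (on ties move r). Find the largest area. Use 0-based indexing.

l=0 r=17: min(5,11)*17=85 best=85 *, l++
l=1 r=17: min(18,11)*16=176 best=176 *, r--
l=1 r=16: min(18,20)*15=270 best=270 *, l++
l=2 r=16: min(6,20)*14=84 best=270, l++
l=3 r=16: min(9,20)*13=117 best=270, l++
l=4 r=16: min(2,20)*12=24 best=270, l++
l=5 r=16: min(9,20)*11=99 best=270, l++
l=6 r=16: min(2,20)*10=20 best=270, l++
l=7 r=16: min(10,20)*9=90 best=270, l++
l=8 r=16: min(10,20)*8=80 best=270, l++
l=9 r=16: min(10,20)*7=70 best=270, l++
l=10 r=16: min(9,20)*6=54 best=270, l++
l=11 r=16: min(2,20)*5=10 best=270, l++
l=12 r=16: min(4,20)*4=16 best=270, l++
l=13 r=16: min(2,20)*3=6 best=270, l++
l=14 r=16: min(8,20)*2=16 best=270, l++
l=15 r=16: min(2,20)*1=2 best=270, l++

max area = 270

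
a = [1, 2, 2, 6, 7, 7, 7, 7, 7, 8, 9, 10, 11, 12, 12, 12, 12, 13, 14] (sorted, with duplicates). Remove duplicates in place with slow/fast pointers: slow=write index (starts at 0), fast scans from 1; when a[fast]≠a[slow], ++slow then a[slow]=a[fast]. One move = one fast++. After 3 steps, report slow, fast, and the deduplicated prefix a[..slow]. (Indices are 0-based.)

slow=2, fast=4, prefix=[1, 2, 6]

slow=0 fast=1: a[fast]=2≠a[slow]=1 write a[1]=2, slow++,fast++
slow=1 fast=2: a[fast]=2=a[slow] dup, fast++
slow=1 fast=3: a[fast]=6≠a[slow]=2 write a[2]=6, slow++,fast++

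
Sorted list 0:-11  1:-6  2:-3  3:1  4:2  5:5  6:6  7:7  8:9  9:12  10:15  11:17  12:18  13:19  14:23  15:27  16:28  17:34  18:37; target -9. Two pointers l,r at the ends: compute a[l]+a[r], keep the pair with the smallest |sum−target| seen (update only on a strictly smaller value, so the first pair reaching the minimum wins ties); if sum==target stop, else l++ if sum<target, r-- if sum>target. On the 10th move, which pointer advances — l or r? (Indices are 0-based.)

[0,18] -11+37=26 d=35 * → r--
[0,17] -11+34=23 d=32 * → r--
[0,16] -11+28=17 d=26 * → r--
[0,15] -11+27=16 d=25 * → r--
[0,14] -11+23=12 d=21 * → r--
[0,13] -11+19=8 d=17 * → r--
[0,12] -11+18=7 d=16 * → r--
[0,11] -11+17=6 d=15 * → r--
[0,10] -11+15=4 d=13 * → r--
[0,9] -11+12=1 d=10 * → r--

r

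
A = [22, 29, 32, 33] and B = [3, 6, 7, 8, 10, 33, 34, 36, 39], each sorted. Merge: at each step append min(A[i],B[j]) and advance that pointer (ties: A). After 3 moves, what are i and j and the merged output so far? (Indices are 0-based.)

i=0, j=3, merged so far=[3, 6, 7]

[i=0,j=0] A[i]=22>B[j]=3 take 3 → j++
[i=0,j=1] A[i]=22>B[j]=6 take 6 → j++
[i=0,j=2] A[i]=22>B[j]=7 take 7 → j++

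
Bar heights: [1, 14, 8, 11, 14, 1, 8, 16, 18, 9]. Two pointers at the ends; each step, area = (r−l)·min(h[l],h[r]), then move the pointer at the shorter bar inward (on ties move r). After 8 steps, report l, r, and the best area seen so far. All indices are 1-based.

l=8, r=9, best area=98

l=1 r=10: min(1,9)*9=9 best=9 *, l++
l=2 r=10: min(14,9)*8=72 best=72 *, r--
l=2 r=9: min(14,18)*7=98 best=98 *, l++
l=3 r=9: min(8,18)*6=48 best=98, l++
l=4 r=9: min(11,18)*5=55 best=98, l++
l=5 r=9: min(14,18)*4=56 best=98, l++
l=6 r=9: min(1,18)*3=3 best=98, l++
l=7 r=9: min(8,18)*2=16 best=98, l++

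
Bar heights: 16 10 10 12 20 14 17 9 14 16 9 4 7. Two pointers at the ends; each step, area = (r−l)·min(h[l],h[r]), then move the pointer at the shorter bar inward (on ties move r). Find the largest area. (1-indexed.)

max area = 144

l=1 r=13: min(16,7)*12=84 best=84 *, r--
l=1 r=12: min(16,4)*11=44 best=84, r--
l=1 r=11: min(16,9)*10=90 best=90 *, r--
l=1 r=10: min(16,16)*9=144 best=144 *, r--
l=1 r=9: min(16,14)*8=112 best=144, r--
l=1 r=8: min(16,9)*7=63 best=144, r--
l=1 r=7: min(16,17)*6=96 best=144, l++
l=2 r=7: min(10,17)*5=50 best=144, l++
l=3 r=7: min(10,17)*4=40 best=144, l++
l=4 r=7: min(12,17)*3=36 best=144, l++
l=5 r=7: min(20,17)*2=34 best=144, r--
l=5 r=6: min(20,14)*1=14 best=144, r--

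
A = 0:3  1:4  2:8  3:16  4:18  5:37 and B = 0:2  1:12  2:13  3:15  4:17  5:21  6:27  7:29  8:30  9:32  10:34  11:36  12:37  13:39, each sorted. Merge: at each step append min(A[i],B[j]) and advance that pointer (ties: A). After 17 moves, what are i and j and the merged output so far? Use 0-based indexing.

[i=0,j=0] A[i]=3>B[j]=2 take 2 → j++
[i=0,j=1] A[i]=3<=B[j]=12 take 3 → i++
[i=1,j=1] A[i]=4<=B[j]=12 take 4 → i++
[i=2,j=1] A[i]=8<=B[j]=12 take 8 → i++
[i=3,j=1] A[i]=16>B[j]=12 take 12 → j++
[i=3,j=2] A[i]=16>B[j]=13 take 13 → j++
[i=3,j=3] A[i]=16>B[j]=15 take 15 → j++
[i=3,j=4] A[i]=16<=B[j]=17 take 16 → i++
[i=4,j=4] A[i]=18>B[j]=17 take 17 → j++
[i=4,j=5] A[i]=18<=B[j]=21 take 18 → i++
[i=5,j=5] A[i]=37>B[j]=21 take 21 → j++
[i=5,j=6] A[i]=37>B[j]=27 take 27 → j++
[i=5,j=7] A[i]=37>B[j]=29 take 29 → j++
[i=5,j=8] A[i]=37>B[j]=30 take 30 → j++
[i=5,j=9] A[i]=37>B[j]=32 take 32 → j++
[i=5,j=10] A[i]=37>B[j]=34 take 34 → j++
[i=5,j=11] A[i]=37>B[j]=36 take 36 → j++

i=5, j=12, merged so far=[2, 3, 4, 8, 12, 13, 15, 16, 17, 18, 21, 27, 29, 30, 32, 34, 36]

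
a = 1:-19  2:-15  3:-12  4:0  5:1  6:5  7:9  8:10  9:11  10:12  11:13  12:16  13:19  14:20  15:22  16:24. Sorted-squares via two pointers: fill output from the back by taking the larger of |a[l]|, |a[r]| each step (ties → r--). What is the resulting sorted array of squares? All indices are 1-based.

[0, 1, 25, 81, 100, 121, 144, 144, 169, 225, 256, 361, 361, 400, 484, 576]

l=1 r=16: |-19|<=|24| out[16]=576, r--
l=1 r=15: |-19|<=|22| out[15]=484, r--
l=1 r=14: |-19|<=|20| out[14]=400, r--
l=1 r=13: |-19|<=|19| out[13]=361, r--
l=1 r=12: |-19|>|16| out[12]=361, l++
l=2 r=12: |-15|<=|16| out[11]=256, r--
l=2 r=11: |-15|>|13| out[10]=225, l++
l=3 r=11: |-12|<=|13| out[9]=169, r--
l=3 r=10: |-12|<=|12| out[8]=144, r--
l=3 r=9: |-12|>|11| out[7]=144, l++
l=4 r=9: |0|<=|11| out[6]=121, r--
l=4 r=8: |0|<=|10| out[5]=100, r--
l=4 r=7: |0|<=|9| out[4]=81, r--
l=4 r=6: |0|<=|5| out[3]=25, r--
l=4 r=5: |0|<=|1| out[2]=1, r--
l=4 r=4: |0|<=|0| out[1]=0, r--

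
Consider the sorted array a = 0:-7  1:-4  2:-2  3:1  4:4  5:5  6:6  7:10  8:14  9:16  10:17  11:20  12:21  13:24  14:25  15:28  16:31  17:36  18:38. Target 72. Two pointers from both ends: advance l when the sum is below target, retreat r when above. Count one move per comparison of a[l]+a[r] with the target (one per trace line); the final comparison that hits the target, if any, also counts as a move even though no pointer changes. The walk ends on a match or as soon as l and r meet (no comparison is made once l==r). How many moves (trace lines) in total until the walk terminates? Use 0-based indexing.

18 moves

[0,18] -7+38=31 <72 → l++
[1,18] -4+38=34 <72 → l++
[2,18] -2+38=36 <72 → l++
[3,18] 1+38=39 <72 → l++
[4,18] 4+38=42 <72 → l++
[5,18] 5+38=43 <72 → l++
[6,18] 6+38=44 <72 → l++
[7,18] 10+38=48 <72 → l++
[8,18] 14+38=52 <72 → l++
[9,18] 16+38=54 <72 → l++
[10,18] 17+38=55 <72 → l++
[11,18] 20+38=58 <72 → l++
[12,18] 21+38=59 <72 → l++
[13,18] 24+38=62 <72 → l++
[14,18] 25+38=63 <72 → l++
[15,18] 28+38=66 <72 → l++
[16,18] 31+38=69 <72 → l++
[17,18] 36+38=74 >72 → r--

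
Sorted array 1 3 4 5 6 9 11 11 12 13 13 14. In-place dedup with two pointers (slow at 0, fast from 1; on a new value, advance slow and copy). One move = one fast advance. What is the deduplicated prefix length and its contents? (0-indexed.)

length 10; prefix = [1, 3, 4, 5, 6, 9, 11, 12, 13, 14]

(s=0,f=1) a[fast]=3≠a[slow]=1 write a[1]=3 → slow++,fast++
(s=1,f=2) a[fast]=4≠a[slow]=3 write a[2]=4 → slow++,fast++
(s=2,f=3) a[fast]=5≠a[slow]=4 write a[3]=5 → slow++,fast++
(s=3,f=4) a[fast]=6≠a[slow]=5 write a[4]=6 → slow++,fast++
(s=4,f=5) a[fast]=9≠a[slow]=6 write a[5]=9 → slow++,fast++
(s=5,f=6) a[fast]=11≠a[slow]=9 write a[6]=11 → slow++,fast++
(s=6,f=7) a[fast]=11=a[slow] dup → fast++
(s=6,f=8) a[fast]=12≠a[slow]=11 write a[7]=12 → slow++,fast++
(s=7,f=9) a[fast]=13≠a[slow]=12 write a[8]=13 → slow++,fast++
(s=8,f=10) a[fast]=13=a[slow] dup → fast++
(s=8,f=11) a[fast]=14≠a[slow]=13 write a[9]=14 → slow++,fast++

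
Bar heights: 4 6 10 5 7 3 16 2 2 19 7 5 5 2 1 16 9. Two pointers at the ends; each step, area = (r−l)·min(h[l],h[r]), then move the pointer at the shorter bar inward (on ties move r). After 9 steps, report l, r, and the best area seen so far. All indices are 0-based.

[0,16] min(4,9)*16=64 best=64 * → l++
[1,16] min(6,9)*15=90 best=90 * → l++
[2,16] min(10,9)*14=126 best=126 * → r--
[2,15] min(10,16)*13=130 best=130 * → l++
[3,15] min(5,16)*12=60 best=130 → l++
[4,15] min(7,16)*11=77 best=130 → l++
[5,15] min(3,16)*10=30 best=130 → l++
[6,15] min(16,16)*9=144 best=144 * → r--
[6,14] min(16,1)*8=8 best=144 → r--

l=6, r=13, best area=144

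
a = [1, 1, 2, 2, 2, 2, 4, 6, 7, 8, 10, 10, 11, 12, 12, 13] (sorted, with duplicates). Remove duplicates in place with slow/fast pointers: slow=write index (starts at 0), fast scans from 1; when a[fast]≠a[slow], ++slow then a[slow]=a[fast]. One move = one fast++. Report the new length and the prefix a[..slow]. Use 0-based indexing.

length 10; prefix = [1, 2, 4, 6, 7, 8, 10, 11, 12, 13]

slow=0 fast=1: a[fast]=1=a[slow] dup, fast++
slow=0 fast=2: a[fast]=2≠a[slow]=1 write a[1]=2, slow++,fast++
slow=1 fast=3: a[fast]=2=a[slow] dup, fast++
slow=1 fast=4: a[fast]=2=a[slow] dup, fast++
slow=1 fast=5: a[fast]=2=a[slow] dup, fast++
slow=1 fast=6: a[fast]=4≠a[slow]=2 write a[2]=4, slow++,fast++
slow=2 fast=7: a[fast]=6≠a[slow]=4 write a[3]=6, slow++,fast++
slow=3 fast=8: a[fast]=7≠a[slow]=6 write a[4]=7, slow++,fast++
slow=4 fast=9: a[fast]=8≠a[slow]=7 write a[5]=8, slow++,fast++
slow=5 fast=10: a[fast]=10≠a[slow]=8 write a[6]=10, slow++,fast++
slow=6 fast=11: a[fast]=10=a[slow] dup, fast++
slow=6 fast=12: a[fast]=11≠a[slow]=10 write a[7]=11, slow++,fast++
slow=7 fast=13: a[fast]=12≠a[slow]=11 write a[8]=12, slow++,fast++
slow=8 fast=14: a[fast]=12=a[slow] dup, fast++
slow=8 fast=15: a[fast]=13≠a[slow]=12 write a[9]=13, slow++,fast++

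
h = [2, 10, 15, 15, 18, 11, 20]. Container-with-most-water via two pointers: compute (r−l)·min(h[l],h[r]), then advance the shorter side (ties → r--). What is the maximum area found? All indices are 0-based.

max area = 60

l=0 r=6: min(2,20)*6=12 best=12 *, l++
l=1 r=6: min(10,20)*5=50 best=50 *, l++
l=2 r=6: min(15,20)*4=60 best=60 *, l++
l=3 r=6: min(15,20)*3=45 best=60, l++
l=4 r=6: min(18,20)*2=36 best=60, l++
l=5 r=6: min(11,20)*1=11 best=60, l++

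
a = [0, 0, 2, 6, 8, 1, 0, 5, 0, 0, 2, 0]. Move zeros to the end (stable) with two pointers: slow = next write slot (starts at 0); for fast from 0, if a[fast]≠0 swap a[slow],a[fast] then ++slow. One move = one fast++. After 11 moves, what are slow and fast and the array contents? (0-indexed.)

(s=0,f=0) a[fast]=0 → fast++
(s=0,f=1) a[fast]=0 → fast++
(s=0,f=2) a[fast]=2≠0 swap→a[0]=2 → slow++,fast++
(s=1,f=3) a[fast]=6≠0 swap→a[1]=6 → slow++,fast++
(s=2,f=4) a[fast]=8≠0 swap→a[2]=8 → slow++,fast++
(s=3,f=5) a[fast]=1≠0 swap→a[3]=1 → slow++,fast++
(s=4,f=6) a[fast]=0 → fast++
(s=4,f=7) a[fast]=5≠0 swap→a[4]=5 → slow++,fast++
(s=5,f=8) a[fast]=0 → fast++
(s=5,f=9) a[fast]=0 → fast++
(s=5,f=10) a[fast]=2≠0 swap→a[5]=2 → slow++,fast++

slow=6, fast=11, a=[2, 6, 8, 1, 5, 2, 0, 0, 0, 0, 0, 0]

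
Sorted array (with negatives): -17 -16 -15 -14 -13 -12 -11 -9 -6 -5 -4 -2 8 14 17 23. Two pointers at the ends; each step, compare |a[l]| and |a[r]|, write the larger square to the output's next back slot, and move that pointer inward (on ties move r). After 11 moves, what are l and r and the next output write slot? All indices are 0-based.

l=0 r=15: |-17|<=|23| out[15]=529, r--
l=0 r=14: |-17|<=|17| out[14]=289, r--
l=0 r=13: |-17|>|14| out[13]=289, l++
l=1 r=13: |-16|>|14| out[12]=256, l++
l=2 r=13: |-15|>|14| out[11]=225, l++
l=3 r=13: |-14|<=|14| out[10]=196, r--
l=3 r=12: |-14|>|8| out[9]=196, l++
l=4 r=12: |-13|>|8| out[8]=169, l++
l=5 r=12: |-12|>|8| out[7]=144, l++
l=6 r=12: |-11|>|8| out[6]=121, l++
l=7 r=12: |-9|>|8| out[5]=81, l++

l=8, r=12, next write slot=4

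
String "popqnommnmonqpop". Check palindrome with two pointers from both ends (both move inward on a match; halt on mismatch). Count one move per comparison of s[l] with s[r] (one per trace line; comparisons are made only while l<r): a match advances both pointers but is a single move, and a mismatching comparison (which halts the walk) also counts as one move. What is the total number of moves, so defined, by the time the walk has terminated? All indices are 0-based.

[0,15] 'p'=='p' → l++,r--
[1,14] 'o'=='o' → l++,r--
[2,13] 'p'=='p' → l++,r--
[3,12] 'q'=='q' → l++,r--
[4,11] 'n'=='n' → l++,r--
[5,10] 'o'=='o' → l++,r--
[6,9] 'm'=='m' → l++,r--
[7,8] 'm'!='n' → stop

8 moves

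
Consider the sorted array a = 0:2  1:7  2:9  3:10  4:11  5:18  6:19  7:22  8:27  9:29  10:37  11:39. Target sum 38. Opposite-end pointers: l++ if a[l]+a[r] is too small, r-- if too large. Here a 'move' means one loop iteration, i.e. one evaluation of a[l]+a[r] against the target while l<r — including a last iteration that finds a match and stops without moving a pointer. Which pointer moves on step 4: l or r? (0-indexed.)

l=0 r=11: 2+39=41 >38, r--
l=0 r=10: 2+37=39 >38, r--
l=0 r=9: 2+29=31 <38, l++
l=1 r=9: 7+29=36 <38, l++

l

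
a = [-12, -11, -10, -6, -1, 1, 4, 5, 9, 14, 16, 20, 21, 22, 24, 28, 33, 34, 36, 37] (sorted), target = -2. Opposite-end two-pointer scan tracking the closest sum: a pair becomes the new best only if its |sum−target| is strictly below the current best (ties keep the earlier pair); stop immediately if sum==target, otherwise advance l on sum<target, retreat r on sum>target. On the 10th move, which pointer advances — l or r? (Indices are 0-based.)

r

l=0 r=19: -12+37=25 d=27 *, r--
l=0 r=18: -12+36=24 d=26 *, r--
l=0 r=17: -12+34=22 d=24 *, r--
l=0 r=16: -12+33=21 d=23 *, r--
l=0 r=15: -12+28=16 d=18 *, r--
l=0 r=14: -12+24=12 d=14 *, r--
l=0 r=13: -12+22=10 d=12 *, r--
l=0 r=12: -12+21=9 d=11 *, r--
l=0 r=11: -12+20=8 d=10 *, r--
l=0 r=10: -12+16=4 d=6 *, r--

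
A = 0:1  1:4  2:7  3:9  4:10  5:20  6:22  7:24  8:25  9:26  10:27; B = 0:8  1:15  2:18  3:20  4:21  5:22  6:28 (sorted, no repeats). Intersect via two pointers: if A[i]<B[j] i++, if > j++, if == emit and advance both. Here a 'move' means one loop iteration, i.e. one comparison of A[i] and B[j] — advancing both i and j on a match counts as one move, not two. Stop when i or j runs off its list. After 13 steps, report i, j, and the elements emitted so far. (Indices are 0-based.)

i=0 j=0: 1<8, i++
i=1 j=0: 4<8, i++
i=2 j=0: 7<8, i++
i=3 j=0: 9>8, j++
i=3 j=1: 9<15, i++
i=4 j=1: 10<15, i++
i=5 j=1: 20>15, j++
i=5 j=2: 20>18, j++
i=5 j=3: 20==20 emit, i++,j++
i=6 j=4: 22>21, j++
i=6 j=5: 22==22 emit, i++,j++
i=7 j=6: 24<28, i++
i=8 j=6: 25<28, i++

i=9, j=6, emitted=[20, 22]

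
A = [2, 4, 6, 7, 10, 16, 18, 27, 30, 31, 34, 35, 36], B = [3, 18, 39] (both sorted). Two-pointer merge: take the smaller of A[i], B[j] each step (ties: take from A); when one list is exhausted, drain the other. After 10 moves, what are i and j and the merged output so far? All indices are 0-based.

i=0 j=0: A[i]=2<=B[j]=3 take 2, i++
i=1 j=0: A[i]=4>B[j]=3 take 3, j++
i=1 j=1: A[i]=4<=B[j]=18 take 4, i++
i=2 j=1: A[i]=6<=B[j]=18 take 6, i++
i=3 j=1: A[i]=7<=B[j]=18 take 7, i++
i=4 j=1: A[i]=10<=B[j]=18 take 10, i++
i=5 j=1: A[i]=16<=B[j]=18 take 16, i++
i=6 j=1: A[i]=18<=B[j]=18 take 18, i++
i=7 j=1: A[i]=27>B[j]=18 take 18, j++
i=7 j=2: A[i]=27<=B[j]=39 take 27, i++

i=8, j=2, merged so far=[2, 3, 4, 6, 7, 10, 16, 18, 18, 27]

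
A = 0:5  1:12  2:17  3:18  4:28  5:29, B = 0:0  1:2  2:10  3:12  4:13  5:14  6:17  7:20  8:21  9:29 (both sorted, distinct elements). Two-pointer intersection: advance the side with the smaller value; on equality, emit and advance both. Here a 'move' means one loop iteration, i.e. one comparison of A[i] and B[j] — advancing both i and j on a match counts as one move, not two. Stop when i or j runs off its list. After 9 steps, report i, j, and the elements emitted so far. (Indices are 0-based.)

[i=0,j=0] 5>0 → j++
[i=0,j=1] 5>2 → j++
[i=0,j=2] 5<10 → i++
[i=1,j=2] 12>10 → j++
[i=1,j=3] 12==12 emit → i++,j++
[i=2,j=4] 17>13 → j++
[i=2,j=5] 17>14 → j++
[i=2,j=6] 17==17 emit → i++,j++
[i=3,j=7] 18<20 → i++

i=4, j=7, emitted=[12, 17]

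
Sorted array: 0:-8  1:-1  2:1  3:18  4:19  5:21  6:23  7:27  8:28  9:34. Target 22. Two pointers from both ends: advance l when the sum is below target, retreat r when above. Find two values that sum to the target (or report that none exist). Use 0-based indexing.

l=0 r=9: -8+34=26 >22, r--
l=0 r=8: -8+28=20 <22, l++
l=1 r=8: -1+28=27 >22, r--
l=1 r=7: -1+27=26 >22, r--
l=1 r=6: -1+23=22, found

(-1, 23)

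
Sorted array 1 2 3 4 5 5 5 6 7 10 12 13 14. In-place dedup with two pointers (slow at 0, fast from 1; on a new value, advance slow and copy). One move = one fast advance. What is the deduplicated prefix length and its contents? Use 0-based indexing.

length 11; prefix = [1, 2, 3, 4, 5, 6, 7, 10, 12, 13, 14]

(s=0,f=1) a[fast]=2≠a[slow]=1 write a[1]=2 → slow++,fast++
(s=1,f=2) a[fast]=3≠a[slow]=2 write a[2]=3 → slow++,fast++
(s=2,f=3) a[fast]=4≠a[slow]=3 write a[3]=4 → slow++,fast++
(s=3,f=4) a[fast]=5≠a[slow]=4 write a[4]=5 → slow++,fast++
(s=4,f=5) a[fast]=5=a[slow] dup → fast++
(s=4,f=6) a[fast]=5=a[slow] dup → fast++
(s=4,f=7) a[fast]=6≠a[slow]=5 write a[5]=6 → slow++,fast++
(s=5,f=8) a[fast]=7≠a[slow]=6 write a[6]=7 → slow++,fast++
(s=6,f=9) a[fast]=10≠a[slow]=7 write a[7]=10 → slow++,fast++
(s=7,f=10) a[fast]=12≠a[slow]=10 write a[8]=12 → slow++,fast++
(s=8,f=11) a[fast]=13≠a[slow]=12 write a[9]=13 → slow++,fast++
(s=9,f=12) a[fast]=14≠a[slow]=13 write a[10]=14 → slow++,fast++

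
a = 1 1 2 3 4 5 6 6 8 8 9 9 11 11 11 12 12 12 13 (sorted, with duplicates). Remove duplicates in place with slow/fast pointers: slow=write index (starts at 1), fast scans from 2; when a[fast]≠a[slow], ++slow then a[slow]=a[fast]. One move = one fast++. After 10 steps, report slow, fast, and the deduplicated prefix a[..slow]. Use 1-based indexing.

slow=8, fast=12, prefix=[1, 2, 3, 4, 5, 6, 8, 9]

(s=1,f=2) a[fast]=1=a[slow] dup → fast++
(s=1,f=3) a[fast]=2≠a[slow]=1 write a[2]=2 → slow++,fast++
(s=2,f=4) a[fast]=3≠a[slow]=2 write a[3]=3 → slow++,fast++
(s=3,f=5) a[fast]=4≠a[slow]=3 write a[4]=4 → slow++,fast++
(s=4,f=6) a[fast]=5≠a[slow]=4 write a[5]=5 → slow++,fast++
(s=5,f=7) a[fast]=6≠a[slow]=5 write a[6]=6 → slow++,fast++
(s=6,f=8) a[fast]=6=a[slow] dup → fast++
(s=6,f=9) a[fast]=8≠a[slow]=6 write a[7]=8 → slow++,fast++
(s=7,f=10) a[fast]=8=a[slow] dup → fast++
(s=7,f=11) a[fast]=9≠a[slow]=8 write a[8]=9 → slow++,fast++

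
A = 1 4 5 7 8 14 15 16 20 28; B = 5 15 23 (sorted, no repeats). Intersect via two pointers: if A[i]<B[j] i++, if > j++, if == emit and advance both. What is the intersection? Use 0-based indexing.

intersection = [5, 15]

[i=0,j=0] 1<5 → i++
[i=1,j=0] 4<5 → i++
[i=2,j=0] 5==5 emit → i++,j++
[i=3,j=1] 7<15 → i++
[i=4,j=1] 8<15 → i++
[i=5,j=1] 14<15 → i++
[i=6,j=1] 15==15 emit → i++,j++
[i=7,j=2] 16<23 → i++
[i=8,j=2] 20<23 → i++
[i=9,j=2] 28>23 → j++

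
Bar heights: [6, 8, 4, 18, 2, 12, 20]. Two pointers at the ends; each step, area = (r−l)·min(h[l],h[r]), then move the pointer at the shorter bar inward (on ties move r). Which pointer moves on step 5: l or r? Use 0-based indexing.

[0,6] min(6,20)*6=36 best=36 * → l++
[1,6] min(8,20)*5=40 best=40 * → l++
[2,6] min(4,20)*4=16 best=40 → l++
[3,6] min(18,20)*3=54 best=54 * → l++
[4,6] min(2,20)*2=4 best=54 → l++

l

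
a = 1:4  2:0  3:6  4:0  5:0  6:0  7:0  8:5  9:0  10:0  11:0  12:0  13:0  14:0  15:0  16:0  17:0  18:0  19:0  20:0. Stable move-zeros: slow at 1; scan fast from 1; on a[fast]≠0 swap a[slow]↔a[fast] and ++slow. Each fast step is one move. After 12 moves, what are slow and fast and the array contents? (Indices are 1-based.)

(s=1,f=1) a[fast]=4≠0 swap→a[1]=4 → slow++,fast++
(s=2,f=2) a[fast]=0 → fast++
(s=2,f=3) a[fast]=6≠0 swap→a[2]=6 → slow++,fast++
(s=3,f=4) a[fast]=0 → fast++
(s=3,f=5) a[fast]=0 → fast++
(s=3,f=6) a[fast]=0 → fast++
(s=3,f=7) a[fast]=0 → fast++
(s=3,f=8) a[fast]=5≠0 swap→a[3]=5 → slow++,fast++
(s=4,f=9) a[fast]=0 → fast++
(s=4,f=10) a[fast]=0 → fast++
(s=4,f=11) a[fast]=0 → fast++
(s=4,f=12) a[fast]=0 → fast++

slow=4, fast=13, a=[4, 6, 5, 0, 0, 0, 0, 0, 0, 0, 0, 0, 0, 0, 0, 0, 0, 0, 0, 0]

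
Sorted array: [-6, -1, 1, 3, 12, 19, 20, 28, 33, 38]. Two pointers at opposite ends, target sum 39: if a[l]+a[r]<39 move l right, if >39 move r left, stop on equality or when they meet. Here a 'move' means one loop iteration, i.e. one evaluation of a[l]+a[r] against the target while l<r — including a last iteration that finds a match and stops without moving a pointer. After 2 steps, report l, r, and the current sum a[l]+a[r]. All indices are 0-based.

l=0 r=9: -6+38=32 <39, l++
l=1 r=9: -1+38=37 <39, l++

l=2, r=9, sum=39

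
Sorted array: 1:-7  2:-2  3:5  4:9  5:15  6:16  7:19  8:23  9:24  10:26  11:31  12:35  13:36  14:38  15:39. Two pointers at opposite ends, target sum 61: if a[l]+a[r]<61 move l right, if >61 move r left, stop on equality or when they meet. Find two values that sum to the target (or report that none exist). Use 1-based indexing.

[1,15] -7+39=32 <61 → l++
[2,15] -2+39=37 <61 → l++
[3,15] 5+39=44 <61 → l++
[4,15] 9+39=48 <61 → l++
[5,15] 15+39=54 <61 → l++
[6,15] 16+39=55 <61 → l++
[7,15] 19+39=58 <61 → l++
[8,15] 23+39=62 >61 → r--
[8,14] 23+38=61 → found

(23, 38)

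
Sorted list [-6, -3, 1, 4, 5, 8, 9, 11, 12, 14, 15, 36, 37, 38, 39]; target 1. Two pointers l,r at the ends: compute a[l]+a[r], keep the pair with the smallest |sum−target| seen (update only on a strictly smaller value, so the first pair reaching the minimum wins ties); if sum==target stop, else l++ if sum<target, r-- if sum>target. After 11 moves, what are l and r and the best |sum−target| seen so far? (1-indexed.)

[1,15] -6+39=33 d=32 * → r--
[1,14] -6+38=32 d=31 * → r--
[1,13] -6+37=31 d=30 * → r--
[1,12] -6+36=30 d=29 * → r--
[1,11] -6+15=9 d=8 * → r--
[1,10] -6+14=8 d=7 * → r--
[1,9] -6+12=6 d=5 * → r--
[1,8] -6+11=5 d=4 * → r--
[1,7] -6+9=3 d=2 * → r--
[1,6] -6+8=2 d=1 * → r--
[1,5] -6+5=-1 d=2 → l++

l=2, r=5, best |Δ|=1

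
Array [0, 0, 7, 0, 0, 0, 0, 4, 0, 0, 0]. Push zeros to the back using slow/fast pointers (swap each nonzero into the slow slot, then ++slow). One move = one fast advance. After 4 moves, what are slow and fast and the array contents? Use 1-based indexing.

slow=2, fast=5, a=[7, 0, 0, 0, 0, 0, 0, 4, 0, 0, 0]

(s=1,f=1) a[fast]=0 → fast++
(s=1,f=2) a[fast]=0 → fast++
(s=1,f=3) a[fast]=7≠0 swap→a[1]=7 → slow++,fast++
(s=2,f=4) a[fast]=0 → fast++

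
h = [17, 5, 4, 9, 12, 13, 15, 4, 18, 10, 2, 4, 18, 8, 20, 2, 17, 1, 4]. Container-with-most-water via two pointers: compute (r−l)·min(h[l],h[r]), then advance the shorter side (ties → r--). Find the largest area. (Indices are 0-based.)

l=0 r=18: min(17,4)*18=72 best=72 *, r--
l=0 r=17: min(17,1)*17=17 best=72, r--
l=0 r=16: min(17,17)*16=272 best=272 *, r--
l=0 r=15: min(17,2)*15=30 best=272, r--
l=0 r=14: min(17,20)*14=238 best=272, l++
l=1 r=14: min(5,20)*13=65 best=272, l++
l=2 r=14: min(4,20)*12=48 best=272, l++
l=3 r=14: min(9,20)*11=99 best=272, l++
l=4 r=14: min(12,20)*10=120 best=272, l++
l=5 r=14: min(13,20)*9=117 best=272, l++
l=6 r=14: min(15,20)*8=120 best=272, l++
l=7 r=14: min(4,20)*7=28 best=272, l++
l=8 r=14: min(18,20)*6=108 best=272, l++
l=9 r=14: min(10,20)*5=50 best=272, l++
l=10 r=14: min(2,20)*4=8 best=272, l++
l=11 r=14: min(4,20)*3=12 best=272, l++
l=12 r=14: min(18,20)*2=36 best=272, l++
l=13 r=14: min(8,20)*1=8 best=272, l++

max area = 272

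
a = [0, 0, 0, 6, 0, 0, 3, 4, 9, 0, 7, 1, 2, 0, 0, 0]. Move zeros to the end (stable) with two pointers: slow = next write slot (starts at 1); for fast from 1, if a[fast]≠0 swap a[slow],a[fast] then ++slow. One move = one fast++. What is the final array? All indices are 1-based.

slow=1 fast=1: a[fast]=0, fast++
slow=1 fast=2: a[fast]=0, fast++
slow=1 fast=3: a[fast]=0, fast++
slow=1 fast=4: a[fast]=6≠0 swap→a[1]=6, slow++,fast++
slow=2 fast=5: a[fast]=0, fast++
slow=2 fast=6: a[fast]=0, fast++
slow=2 fast=7: a[fast]=3≠0 swap→a[2]=3, slow++,fast++
slow=3 fast=8: a[fast]=4≠0 swap→a[3]=4, slow++,fast++
slow=4 fast=9: a[fast]=9≠0 swap→a[4]=9, slow++,fast++
slow=5 fast=10: a[fast]=0, fast++
slow=5 fast=11: a[fast]=7≠0 swap→a[5]=7, slow++,fast++
slow=6 fast=12: a[fast]=1≠0 swap→a[6]=1, slow++,fast++
slow=7 fast=13: a[fast]=2≠0 swap→a[7]=2, slow++,fast++
slow=8 fast=14: a[fast]=0, fast++
slow=8 fast=15: a[fast]=0, fast++
slow=8 fast=16: a[fast]=0, fast++

[6, 3, 4, 9, 7, 1, 2, 0, 0, 0, 0, 0, 0, 0, 0, 0]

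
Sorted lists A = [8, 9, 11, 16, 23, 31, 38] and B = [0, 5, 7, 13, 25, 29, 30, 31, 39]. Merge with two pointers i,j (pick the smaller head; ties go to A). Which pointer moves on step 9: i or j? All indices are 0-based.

i

[i=0,j=0] A[i]=8>B[j]=0 take 0 → j++
[i=0,j=1] A[i]=8>B[j]=5 take 5 → j++
[i=0,j=2] A[i]=8>B[j]=7 take 7 → j++
[i=0,j=3] A[i]=8<=B[j]=13 take 8 → i++
[i=1,j=3] A[i]=9<=B[j]=13 take 9 → i++
[i=2,j=3] A[i]=11<=B[j]=13 take 11 → i++
[i=3,j=3] A[i]=16>B[j]=13 take 13 → j++
[i=3,j=4] A[i]=16<=B[j]=25 take 16 → i++
[i=4,j=4] A[i]=23<=B[j]=25 take 23 → i++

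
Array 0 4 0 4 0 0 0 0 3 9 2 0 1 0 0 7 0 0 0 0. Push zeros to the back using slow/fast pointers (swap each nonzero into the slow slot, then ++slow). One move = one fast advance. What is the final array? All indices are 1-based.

slow=1 fast=1: a[fast]=0, fast++
slow=1 fast=2: a[fast]=4≠0 swap→a[1]=4, slow++,fast++
slow=2 fast=3: a[fast]=0, fast++
slow=2 fast=4: a[fast]=4≠0 swap→a[2]=4, slow++,fast++
slow=3 fast=5: a[fast]=0, fast++
slow=3 fast=6: a[fast]=0, fast++
slow=3 fast=7: a[fast]=0, fast++
slow=3 fast=8: a[fast]=0, fast++
slow=3 fast=9: a[fast]=3≠0 swap→a[3]=3, slow++,fast++
slow=4 fast=10: a[fast]=9≠0 swap→a[4]=9, slow++,fast++
slow=5 fast=11: a[fast]=2≠0 swap→a[5]=2, slow++,fast++
slow=6 fast=12: a[fast]=0, fast++
slow=6 fast=13: a[fast]=1≠0 swap→a[6]=1, slow++,fast++
slow=7 fast=14: a[fast]=0, fast++
slow=7 fast=15: a[fast]=0, fast++
slow=7 fast=16: a[fast]=7≠0 swap→a[7]=7, slow++,fast++
slow=8 fast=17: a[fast]=0, fast++
slow=8 fast=18: a[fast]=0, fast++
slow=8 fast=19: a[fast]=0, fast++
slow=8 fast=20: a[fast]=0, fast++

[4, 4, 3, 9, 2, 1, 7, 0, 0, 0, 0, 0, 0, 0, 0, 0, 0, 0, 0, 0]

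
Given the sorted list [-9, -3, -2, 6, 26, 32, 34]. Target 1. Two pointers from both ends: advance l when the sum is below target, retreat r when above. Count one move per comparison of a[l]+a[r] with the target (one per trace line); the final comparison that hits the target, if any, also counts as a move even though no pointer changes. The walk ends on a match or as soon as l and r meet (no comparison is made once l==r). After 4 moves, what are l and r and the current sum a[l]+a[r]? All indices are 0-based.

l=1, r=3, sum=3

l=0 r=6: -9+34=25 >1, r--
l=0 r=5: -9+32=23 >1, r--
l=0 r=4: -9+26=17 >1, r--
l=0 r=3: -9+6=-3 <1, l++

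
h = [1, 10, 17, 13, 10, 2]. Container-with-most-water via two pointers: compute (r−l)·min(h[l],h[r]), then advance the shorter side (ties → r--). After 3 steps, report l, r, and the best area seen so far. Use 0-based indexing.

l=0 r=5: min(1,2)*5=5 best=5 *, l++
l=1 r=5: min(10,2)*4=8 best=8 *, r--
l=1 r=4: min(10,10)*3=30 best=30 *, r--

l=1, r=3, best area=30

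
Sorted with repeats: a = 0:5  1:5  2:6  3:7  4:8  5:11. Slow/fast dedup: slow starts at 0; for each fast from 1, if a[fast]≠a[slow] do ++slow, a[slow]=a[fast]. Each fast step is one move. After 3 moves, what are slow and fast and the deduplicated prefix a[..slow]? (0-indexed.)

slow=2, fast=4, prefix=[5, 6, 7]

slow=0 fast=1: a[fast]=5=a[slow] dup, fast++
slow=0 fast=2: a[fast]=6≠a[slow]=5 write a[1]=6, slow++,fast++
slow=1 fast=3: a[fast]=7≠a[slow]=6 write a[2]=7, slow++,fast++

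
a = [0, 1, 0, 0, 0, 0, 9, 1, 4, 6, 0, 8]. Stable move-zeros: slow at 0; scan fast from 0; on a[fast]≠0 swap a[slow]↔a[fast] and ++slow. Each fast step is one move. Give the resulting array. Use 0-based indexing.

[1, 9, 1, 4, 6, 8, 0, 0, 0, 0, 0, 0]

(s=0,f=0) a[fast]=0 → fast++
(s=0,f=1) a[fast]=1≠0 swap→a[0]=1 → slow++,fast++
(s=1,f=2) a[fast]=0 → fast++
(s=1,f=3) a[fast]=0 → fast++
(s=1,f=4) a[fast]=0 → fast++
(s=1,f=5) a[fast]=0 → fast++
(s=1,f=6) a[fast]=9≠0 swap→a[1]=9 → slow++,fast++
(s=2,f=7) a[fast]=1≠0 swap→a[2]=1 → slow++,fast++
(s=3,f=8) a[fast]=4≠0 swap→a[3]=4 → slow++,fast++
(s=4,f=9) a[fast]=6≠0 swap→a[4]=6 → slow++,fast++
(s=5,f=10) a[fast]=0 → fast++
(s=5,f=11) a[fast]=8≠0 swap→a[5]=8 → slow++,fast++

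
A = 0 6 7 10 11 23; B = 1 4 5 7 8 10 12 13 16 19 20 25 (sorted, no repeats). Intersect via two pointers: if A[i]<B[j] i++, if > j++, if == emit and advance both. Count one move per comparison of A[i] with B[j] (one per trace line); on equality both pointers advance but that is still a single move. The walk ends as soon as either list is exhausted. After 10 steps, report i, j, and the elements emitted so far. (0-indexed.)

i=5, j=7, emitted=[7, 10]

i=0 j=0: 0<1, i++
i=1 j=0: 6>1, j++
i=1 j=1: 6>4, j++
i=1 j=2: 6>5, j++
i=1 j=3: 6<7, i++
i=2 j=3: 7==7 emit, i++,j++
i=3 j=4: 10>8, j++
i=3 j=5: 10==10 emit, i++,j++
i=4 j=6: 11<12, i++
i=5 j=6: 23>12, j++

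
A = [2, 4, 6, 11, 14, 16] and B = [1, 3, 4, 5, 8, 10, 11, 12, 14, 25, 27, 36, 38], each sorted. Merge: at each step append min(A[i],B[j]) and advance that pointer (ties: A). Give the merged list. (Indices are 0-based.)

[1, 2, 3, 4, 4, 5, 6, 8, 10, 11, 11, 12, 14, 14, 16, 25, 27, 36, 38]

i=0 j=0: A[i]=2>B[j]=1 take 1, j++
i=0 j=1: A[i]=2<=B[j]=3 take 2, i++
i=1 j=1: A[i]=4>B[j]=3 take 3, j++
i=1 j=2: A[i]=4<=B[j]=4 take 4, i++
i=2 j=2: A[i]=6>B[j]=4 take 4, j++
i=2 j=3: A[i]=6>B[j]=5 take 5, j++
i=2 j=4: A[i]=6<=B[j]=8 take 6, i++
i=3 j=4: A[i]=11>B[j]=8 take 8, j++
i=3 j=5: A[i]=11>B[j]=10 take 10, j++
i=3 j=6: A[i]=11<=B[j]=11 take 11, i++
i=4 j=6: A[i]=14>B[j]=11 take 11, j++
i=4 j=7: A[i]=14>B[j]=12 take 12, j++
i=4 j=8: A[i]=14<=B[j]=14 take 14, i++
i=5 j=8: A[i]=16>B[j]=14 take 14, j++
i=5 j=9: A[i]=16<=B[j]=25 take 16, i++
i=6 j=9: A done, take B[j]=25, j++
i=6 j=10: A done, take B[j]=27, j++
i=6 j=11: A done, take B[j]=36, j++
i=6 j=12: A done, take B[j]=38, j++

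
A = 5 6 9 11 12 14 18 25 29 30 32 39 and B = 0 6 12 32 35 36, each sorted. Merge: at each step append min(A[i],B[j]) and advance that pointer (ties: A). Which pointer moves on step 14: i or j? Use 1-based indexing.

i=1 j=1: A[i]=5>B[j]=0 take 0, j++
i=1 j=2: A[i]=5<=B[j]=6 take 5, i++
i=2 j=2: A[i]=6<=B[j]=6 take 6, i++
i=3 j=2: A[i]=9>B[j]=6 take 6, j++
i=3 j=3: A[i]=9<=B[j]=12 take 9, i++
i=4 j=3: A[i]=11<=B[j]=12 take 11, i++
i=5 j=3: A[i]=12<=B[j]=12 take 12, i++
i=6 j=3: A[i]=14>B[j]=12 take 12, j++
i=6 j=4: A[i]=14<=B[j]=32 take 14, i++
i=7 j=4: A[i]=18<=B[j]=32 take 18, i++
i=8 j=4: A[i]=25<=B[j]=32 take 25, i++
i=9 j=4: A[i]=29<=B[j]=32 take 29, i++
i=10 j=4: A[i]=30<=B[j]=32 take 30, i++
i=11 j=4: A[i]=32<=B[j]=32 take 32, i++

i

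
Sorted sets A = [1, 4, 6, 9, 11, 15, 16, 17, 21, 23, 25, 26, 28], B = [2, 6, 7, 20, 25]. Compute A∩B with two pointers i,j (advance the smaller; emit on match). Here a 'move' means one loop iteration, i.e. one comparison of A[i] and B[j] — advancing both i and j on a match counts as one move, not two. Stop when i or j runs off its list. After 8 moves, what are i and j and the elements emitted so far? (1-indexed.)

[i=1,j=1] 1<2 → i++
[i=2,j=1] 4>2 → j++
[i=2,j=2] 4<6 → i++
[i=3,j=2] 6==6 emit → i++,j++
[i=4,j=3] 9>7 → j++
[i=4,j=4] 9<20 → i++
[i=5,j=4] 11<20 → i++
[i=6,j=4] 15<20 → i++

i=7, j=4, emitted=[6]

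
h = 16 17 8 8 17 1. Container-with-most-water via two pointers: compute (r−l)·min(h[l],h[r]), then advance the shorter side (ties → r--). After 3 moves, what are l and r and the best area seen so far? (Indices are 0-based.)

l=0 r=5: min(16,1)*5=5 best=5 *, r--
l=0 r=4: min(16,17)*4=64 best=64 *, l++
l=1 r=4: min(17,17)*3=51 best=64, r--

l=1, r=3, best area=64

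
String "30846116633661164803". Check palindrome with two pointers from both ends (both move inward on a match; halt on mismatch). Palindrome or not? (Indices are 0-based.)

palindrome

l=0 r=19: '3'=='3', l++,r--
l=1 r=18: '0'=='0', l++,r--
l=2 r=17: '8'=='8', l++,r--
l=3 r=16: '4'=='4', l++,r--
l=4 r=15: '6'=='6', l++,r--
l=5 r=14: '1'=='1', l++,r--
l=6 r=13: '1'=='1', l++,r--
l=7 r=12: '6'=='6', l++,r--
l=8 r=11: '6'=='6', l++,r--
l=9 r=10: '3'=='3', l++,r--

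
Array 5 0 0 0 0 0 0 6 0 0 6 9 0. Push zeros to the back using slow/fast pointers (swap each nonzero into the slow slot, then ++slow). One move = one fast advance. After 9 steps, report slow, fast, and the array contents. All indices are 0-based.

(s=0,f=0) a[fast]=5≠0 swap→a[0]=5 → slow++,fast++
(s=1,f=1) a[fast]=0 → fast++
(s=1,f=2) a[fast]=0 → fast++
(s=1,f=3) a[fast]=0 → fast++
(s=1,f=4) a[fast]=0 → fast++
(s=1,f=5) a[fast]=0 → fast++
(s=1,f=6) a[fast]=0 → fast++
(s=1,f=7) a[fast]=6≠0 swap→a[1]=6 → slow++,fast++
(s=2,f=8) a[fast]=0 → fast++

slow=2, fast=9, a=[5, 6, 0, 0, 0, 0, 0, 0, 0, 0, 6, 9, 0]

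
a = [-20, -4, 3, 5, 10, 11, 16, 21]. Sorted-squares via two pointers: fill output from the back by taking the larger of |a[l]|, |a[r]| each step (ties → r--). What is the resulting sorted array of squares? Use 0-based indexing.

[0,7] |-20|<=|21| out[7]=441 → r--
[0,6] |-20|>|16| out[6]=400 → l++
[1,6] |-4|<=|16| out[5]=256 → r--
[1,5] |-4|<=|11| out[4]=121 → r--
[1,4] |-4|<=|10| out[3]=100 → r--
[1,3] |-4|<=|5| out[2]=25 → r--
[1,2] |-4|>|3| out[1]=16 → l++
[2,2] |3|<=|3| out[0]=9 → r--

[9, 16, 25, 100, 121, 256, 400, 441]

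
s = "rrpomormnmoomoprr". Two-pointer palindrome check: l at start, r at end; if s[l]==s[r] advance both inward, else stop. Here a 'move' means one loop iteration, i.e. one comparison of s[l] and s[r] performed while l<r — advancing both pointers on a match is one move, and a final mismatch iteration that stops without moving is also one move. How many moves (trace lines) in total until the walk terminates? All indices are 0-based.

[0,16] 'r'=='r' → l++,r--
[1,15] 'r'=='r' → l++,r--
[2,14] 'p'=='p' → l++,r--
[3,13] 'o'=='o' → l++,r--
[4,12] 'm'=='m' → l++,r--
[5,11] 'o'=='o' → l++,r--
[6,10] 'r'!='o' → stop

7 moves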